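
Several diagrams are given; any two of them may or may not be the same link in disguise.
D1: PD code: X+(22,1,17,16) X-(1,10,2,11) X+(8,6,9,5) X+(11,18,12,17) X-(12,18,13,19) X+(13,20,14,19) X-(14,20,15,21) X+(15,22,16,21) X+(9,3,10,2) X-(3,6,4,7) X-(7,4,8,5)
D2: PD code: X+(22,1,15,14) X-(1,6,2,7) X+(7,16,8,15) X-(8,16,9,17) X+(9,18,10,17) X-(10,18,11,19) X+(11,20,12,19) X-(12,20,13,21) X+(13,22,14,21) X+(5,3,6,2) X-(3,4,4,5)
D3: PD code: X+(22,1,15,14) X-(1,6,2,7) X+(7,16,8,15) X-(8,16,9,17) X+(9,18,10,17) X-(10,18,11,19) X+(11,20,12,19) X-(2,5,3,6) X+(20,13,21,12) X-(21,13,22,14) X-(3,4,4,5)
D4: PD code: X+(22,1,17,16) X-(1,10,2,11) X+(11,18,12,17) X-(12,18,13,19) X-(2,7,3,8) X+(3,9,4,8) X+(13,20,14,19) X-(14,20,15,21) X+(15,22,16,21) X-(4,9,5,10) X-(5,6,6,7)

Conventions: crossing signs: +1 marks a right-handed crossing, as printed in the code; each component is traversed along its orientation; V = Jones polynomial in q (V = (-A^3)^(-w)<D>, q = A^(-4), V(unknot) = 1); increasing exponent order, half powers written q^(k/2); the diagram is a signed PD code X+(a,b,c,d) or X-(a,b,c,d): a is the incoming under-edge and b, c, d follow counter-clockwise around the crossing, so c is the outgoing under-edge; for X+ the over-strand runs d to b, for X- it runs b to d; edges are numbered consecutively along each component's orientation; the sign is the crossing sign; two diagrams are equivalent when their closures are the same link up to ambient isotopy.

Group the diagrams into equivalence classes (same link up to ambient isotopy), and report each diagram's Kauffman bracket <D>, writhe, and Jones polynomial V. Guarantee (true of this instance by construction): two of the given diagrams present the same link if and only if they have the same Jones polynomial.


grouping into links: {D1, D2, D3, D4}
V(D1) = -q^(1/2) - q^(5/2)  (w +1, c 11, <D> = A^-7 + A)
V(D2) = -q^(1/2) - q^(5/2)  [11 crossings, <D> = A^-7 + A, w = +1]
V(D3) = -q^(1/2) - q^(5/2)  [11 crossings, <D> = A^-13 + A^-5, w = -1]
V(D4) = -q^(1/2) - q^(5/2)  [11 crossings, <D> = A^-13 + A^-5, w = -1]
why: all 4 diagrams share one V(q), hence one class


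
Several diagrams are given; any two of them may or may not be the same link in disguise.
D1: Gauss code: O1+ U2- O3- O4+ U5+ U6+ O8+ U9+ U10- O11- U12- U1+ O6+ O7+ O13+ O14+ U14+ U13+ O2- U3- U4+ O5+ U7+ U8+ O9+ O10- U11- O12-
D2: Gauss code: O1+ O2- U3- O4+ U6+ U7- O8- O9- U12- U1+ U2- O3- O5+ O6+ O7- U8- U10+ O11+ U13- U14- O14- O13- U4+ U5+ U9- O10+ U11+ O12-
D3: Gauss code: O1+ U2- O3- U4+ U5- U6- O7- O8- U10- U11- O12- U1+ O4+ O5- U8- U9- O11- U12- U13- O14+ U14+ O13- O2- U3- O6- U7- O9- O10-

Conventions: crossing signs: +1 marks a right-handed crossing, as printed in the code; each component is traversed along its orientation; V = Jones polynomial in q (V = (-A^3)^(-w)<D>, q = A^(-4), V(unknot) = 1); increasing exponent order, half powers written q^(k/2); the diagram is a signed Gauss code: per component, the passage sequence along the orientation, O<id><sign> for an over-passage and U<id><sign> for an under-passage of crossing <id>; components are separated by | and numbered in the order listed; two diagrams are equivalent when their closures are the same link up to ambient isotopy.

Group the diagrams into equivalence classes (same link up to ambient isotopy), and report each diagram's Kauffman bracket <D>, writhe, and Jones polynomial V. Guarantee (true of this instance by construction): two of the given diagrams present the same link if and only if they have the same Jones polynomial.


grouping into links: {D1} | {D2} | {D3}
V(D1) = 1  (w +4, c 14, <D> = A^12)
V(D2) = -q^-3 + q^-2 - q^-1 + 3 - q + q^2 - q^3  (w -2, c 14, <D> = -A^-18 + A^-14 - A^-10 + 3A^-6 - A^-2 + A^2 - A^6)
D3 (bracket A^-12 + 2A^-4 - 2 + 2A^4 - 3A^8 + 2A^12 - 2A^16 + A^20; 14 crossings at w = -8): V = q^-11 - 2q^-10 + 2q^-9 - 3q^-8 + 2q^-7 - 2q^-6 + 2q^-5 + q^-3
why: 3 values of V(q) split the 3 diagrams


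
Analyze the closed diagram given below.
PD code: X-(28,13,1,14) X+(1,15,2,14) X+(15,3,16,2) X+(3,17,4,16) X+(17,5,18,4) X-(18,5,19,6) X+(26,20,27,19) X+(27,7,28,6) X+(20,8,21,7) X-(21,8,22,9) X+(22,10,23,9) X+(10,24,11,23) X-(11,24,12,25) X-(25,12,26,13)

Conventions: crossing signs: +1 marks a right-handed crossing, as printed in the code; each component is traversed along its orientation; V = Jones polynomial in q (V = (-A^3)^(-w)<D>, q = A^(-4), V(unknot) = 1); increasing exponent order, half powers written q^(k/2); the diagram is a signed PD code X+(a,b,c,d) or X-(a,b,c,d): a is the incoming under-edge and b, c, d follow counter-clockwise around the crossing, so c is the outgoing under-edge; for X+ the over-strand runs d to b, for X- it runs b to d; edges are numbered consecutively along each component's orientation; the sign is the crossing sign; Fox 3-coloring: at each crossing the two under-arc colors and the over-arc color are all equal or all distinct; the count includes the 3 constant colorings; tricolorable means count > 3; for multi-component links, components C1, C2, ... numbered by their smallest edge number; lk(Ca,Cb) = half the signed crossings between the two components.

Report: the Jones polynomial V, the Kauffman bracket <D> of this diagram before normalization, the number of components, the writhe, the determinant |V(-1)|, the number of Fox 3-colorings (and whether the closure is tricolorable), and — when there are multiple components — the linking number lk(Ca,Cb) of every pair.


Jones polynomial: V(q) = q + q^3 - q^4
<D> = -A^-4 + 1 + A^8; writhe +4
components 1, writhe +4 (14 crossings)
3-colorings: 9 of 3^14, det 3 — tricolorable
note: V spans 3 powers of q: at least 3 crossings in any diagram


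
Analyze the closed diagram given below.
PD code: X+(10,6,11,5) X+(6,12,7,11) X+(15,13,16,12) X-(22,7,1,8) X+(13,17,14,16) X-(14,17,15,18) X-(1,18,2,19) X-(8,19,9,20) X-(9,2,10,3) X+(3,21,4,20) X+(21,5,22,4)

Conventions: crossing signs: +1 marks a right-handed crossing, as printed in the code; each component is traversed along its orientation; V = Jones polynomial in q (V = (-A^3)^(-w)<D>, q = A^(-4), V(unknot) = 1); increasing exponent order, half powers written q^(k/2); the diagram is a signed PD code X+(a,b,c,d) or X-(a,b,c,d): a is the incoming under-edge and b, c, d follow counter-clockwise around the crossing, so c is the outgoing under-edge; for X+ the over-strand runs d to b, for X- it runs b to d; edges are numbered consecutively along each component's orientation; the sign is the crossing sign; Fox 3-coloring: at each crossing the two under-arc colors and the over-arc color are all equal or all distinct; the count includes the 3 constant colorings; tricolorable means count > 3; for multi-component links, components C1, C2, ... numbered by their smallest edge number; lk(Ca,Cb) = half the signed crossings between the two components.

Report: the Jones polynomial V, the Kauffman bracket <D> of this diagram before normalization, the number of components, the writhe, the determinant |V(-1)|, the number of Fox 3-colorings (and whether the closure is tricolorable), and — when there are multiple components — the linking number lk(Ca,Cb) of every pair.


V = q^-2 - q^-1 + 1 - q + q^2
<D> = -A^-5 + A^-1 - A^3 + A^7 - A^11 (w = +1)
1 component over 11 crossings, w = +1
3 Fox colorings among 3^11, |V(-1)| = 5: not tricolorable
why: V is palindromic (span 4, det 5): q -> 1/q fixes it; necessary, not sufficient, for amphichirality


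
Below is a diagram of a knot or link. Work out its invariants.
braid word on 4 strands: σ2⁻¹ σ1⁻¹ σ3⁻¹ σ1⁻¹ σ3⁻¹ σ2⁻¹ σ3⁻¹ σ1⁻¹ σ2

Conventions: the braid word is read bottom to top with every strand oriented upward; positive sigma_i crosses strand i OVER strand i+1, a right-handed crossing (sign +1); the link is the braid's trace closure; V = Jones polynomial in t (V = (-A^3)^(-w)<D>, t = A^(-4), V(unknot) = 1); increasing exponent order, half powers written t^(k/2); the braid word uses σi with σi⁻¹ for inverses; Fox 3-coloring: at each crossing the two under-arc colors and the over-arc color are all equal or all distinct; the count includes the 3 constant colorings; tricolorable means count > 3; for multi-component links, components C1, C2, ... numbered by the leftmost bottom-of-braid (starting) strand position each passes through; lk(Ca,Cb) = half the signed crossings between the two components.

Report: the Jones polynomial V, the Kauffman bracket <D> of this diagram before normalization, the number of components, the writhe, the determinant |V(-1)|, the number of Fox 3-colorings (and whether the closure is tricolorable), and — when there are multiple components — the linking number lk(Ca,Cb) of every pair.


Jones polynomial: V(t) = t^-8 - 2t^-7 + t^-6 - 2t^-5 + 2t^-4 + t^-2
<D> = -A^-13 - 2A^-5 + 2A^-1 - A^3 + 2A^7 - A^11; writhe -7
components 1, writhe -7 (9 crossings)
3-colorings: 27 of 3^9, det 9 — tricolorable
note: w = -7 shifts under R1 moves; the (-A^3)^(7) factor cancels that in V


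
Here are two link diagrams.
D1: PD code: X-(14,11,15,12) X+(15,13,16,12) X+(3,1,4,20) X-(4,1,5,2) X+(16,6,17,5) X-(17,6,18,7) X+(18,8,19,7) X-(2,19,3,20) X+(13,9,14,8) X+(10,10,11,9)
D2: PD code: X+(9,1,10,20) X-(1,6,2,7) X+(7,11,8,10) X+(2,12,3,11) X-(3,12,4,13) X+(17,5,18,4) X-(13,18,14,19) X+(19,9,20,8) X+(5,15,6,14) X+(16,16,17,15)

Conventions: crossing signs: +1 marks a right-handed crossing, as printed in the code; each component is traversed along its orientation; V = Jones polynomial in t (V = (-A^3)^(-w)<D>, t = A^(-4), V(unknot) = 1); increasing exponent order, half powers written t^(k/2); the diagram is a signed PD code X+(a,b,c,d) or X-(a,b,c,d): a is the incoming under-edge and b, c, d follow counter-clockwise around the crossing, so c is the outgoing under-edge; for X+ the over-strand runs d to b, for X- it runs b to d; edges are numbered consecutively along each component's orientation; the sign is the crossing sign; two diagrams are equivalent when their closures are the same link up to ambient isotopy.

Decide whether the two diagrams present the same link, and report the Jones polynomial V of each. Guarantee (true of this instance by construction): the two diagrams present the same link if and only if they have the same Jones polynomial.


equivalent: no
V(D1) = 1  (w +2, c 10, <D> = A^6)
V(D2) = t^-1 - 2 + 3t - 3t^2 + 4t^3 - 3t^4 + 2t^5 - t^6  [10 crossings, <D> = -A^-12 + 2A^-8 - 3A^-4 + 4 - 3A^4 + 3A^8 - 2A^12 + A^16, w = +4]
key observation: comparing 2 Jones polynomials yields 2 groups


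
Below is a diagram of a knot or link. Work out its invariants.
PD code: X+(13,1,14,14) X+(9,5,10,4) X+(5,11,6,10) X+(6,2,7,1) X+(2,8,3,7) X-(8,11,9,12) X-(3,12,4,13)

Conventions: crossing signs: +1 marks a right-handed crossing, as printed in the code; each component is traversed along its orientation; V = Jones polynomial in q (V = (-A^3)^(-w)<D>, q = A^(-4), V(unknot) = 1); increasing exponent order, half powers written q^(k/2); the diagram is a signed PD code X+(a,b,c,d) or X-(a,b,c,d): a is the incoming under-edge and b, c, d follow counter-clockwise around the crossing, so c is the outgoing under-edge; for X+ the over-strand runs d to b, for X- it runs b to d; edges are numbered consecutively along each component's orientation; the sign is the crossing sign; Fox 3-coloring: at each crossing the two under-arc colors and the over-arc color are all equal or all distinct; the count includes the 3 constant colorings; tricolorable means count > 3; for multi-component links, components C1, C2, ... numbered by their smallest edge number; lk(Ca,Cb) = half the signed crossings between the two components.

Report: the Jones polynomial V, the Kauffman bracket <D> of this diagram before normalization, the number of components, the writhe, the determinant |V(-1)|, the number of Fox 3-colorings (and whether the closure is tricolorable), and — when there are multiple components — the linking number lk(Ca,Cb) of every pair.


Jones polynomial: V(q) = q + q^3 - q^4
<D> = A^-7 - A^-3 - A^5; writhe +3
components 1, writhe +3 (7 crossings)
3-colorings: 9 of 3^7, det 3 — tricolorable
note: det 3 = |V(-1)|; divisible by 3, so tricolorable


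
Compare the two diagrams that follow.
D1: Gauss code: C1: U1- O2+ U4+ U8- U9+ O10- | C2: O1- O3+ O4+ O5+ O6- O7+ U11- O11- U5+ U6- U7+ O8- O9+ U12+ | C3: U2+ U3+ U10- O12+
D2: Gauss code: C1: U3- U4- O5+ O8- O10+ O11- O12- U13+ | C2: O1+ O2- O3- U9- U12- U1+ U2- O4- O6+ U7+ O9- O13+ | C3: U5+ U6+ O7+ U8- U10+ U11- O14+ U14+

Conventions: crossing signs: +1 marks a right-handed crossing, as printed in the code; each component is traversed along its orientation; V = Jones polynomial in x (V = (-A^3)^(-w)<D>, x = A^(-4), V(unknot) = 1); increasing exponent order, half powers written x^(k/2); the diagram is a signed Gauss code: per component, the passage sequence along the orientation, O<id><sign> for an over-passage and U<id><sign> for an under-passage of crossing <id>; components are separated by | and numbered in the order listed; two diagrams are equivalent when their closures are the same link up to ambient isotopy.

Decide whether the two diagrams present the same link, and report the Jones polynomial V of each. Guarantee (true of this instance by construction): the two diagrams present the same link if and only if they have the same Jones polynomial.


same link: no
V(D1) = 1 + x + x^2 + x^3  [12 crossings, <D> = A^-6 + A^-2 + A^2 + A^6, w = +2]
V(D2) = x^-2 + 2 + x^2  (w 0, c 14, <D> = A^-8 + 2 + A^8)
note: V(x) takes 2 values over 2 diagrams, fixing the grouping


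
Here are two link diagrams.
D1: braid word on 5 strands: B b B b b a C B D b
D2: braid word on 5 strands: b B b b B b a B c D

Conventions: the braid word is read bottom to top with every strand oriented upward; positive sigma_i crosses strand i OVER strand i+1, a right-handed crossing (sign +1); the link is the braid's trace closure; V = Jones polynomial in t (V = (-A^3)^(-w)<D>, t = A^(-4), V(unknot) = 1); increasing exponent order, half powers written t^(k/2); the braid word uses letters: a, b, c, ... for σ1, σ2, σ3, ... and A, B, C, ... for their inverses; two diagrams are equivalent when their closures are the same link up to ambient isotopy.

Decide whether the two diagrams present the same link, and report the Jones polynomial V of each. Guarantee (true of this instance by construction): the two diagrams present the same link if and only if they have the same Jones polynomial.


same link: yes
V(D1) = 1  [10 crossings, <D> = 1, w = 0]
V(D2) = 1  (w +2, c 10, <D> = A^6)
note: all 2 diagrams share one V(t), hence one class


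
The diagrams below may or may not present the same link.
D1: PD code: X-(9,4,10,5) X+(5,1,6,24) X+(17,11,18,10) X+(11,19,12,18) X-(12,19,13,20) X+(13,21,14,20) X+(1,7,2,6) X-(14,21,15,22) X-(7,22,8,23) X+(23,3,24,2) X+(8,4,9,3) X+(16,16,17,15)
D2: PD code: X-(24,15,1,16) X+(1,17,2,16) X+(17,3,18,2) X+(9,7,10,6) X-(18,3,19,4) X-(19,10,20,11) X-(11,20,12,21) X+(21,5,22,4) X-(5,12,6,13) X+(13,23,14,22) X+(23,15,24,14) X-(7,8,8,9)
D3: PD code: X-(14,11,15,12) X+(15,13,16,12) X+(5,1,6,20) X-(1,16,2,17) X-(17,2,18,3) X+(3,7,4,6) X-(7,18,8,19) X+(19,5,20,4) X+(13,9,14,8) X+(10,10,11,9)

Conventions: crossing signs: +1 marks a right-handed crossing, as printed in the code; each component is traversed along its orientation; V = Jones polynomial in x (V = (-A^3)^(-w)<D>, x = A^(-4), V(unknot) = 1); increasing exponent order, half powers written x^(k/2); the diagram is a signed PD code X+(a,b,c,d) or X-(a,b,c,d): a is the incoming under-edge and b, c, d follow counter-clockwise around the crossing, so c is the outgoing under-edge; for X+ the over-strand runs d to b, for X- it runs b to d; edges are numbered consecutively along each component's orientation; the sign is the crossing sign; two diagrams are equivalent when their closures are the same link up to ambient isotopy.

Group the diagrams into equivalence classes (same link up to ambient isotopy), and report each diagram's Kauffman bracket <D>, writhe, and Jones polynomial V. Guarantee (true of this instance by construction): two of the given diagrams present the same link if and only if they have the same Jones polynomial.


classes: {D1} | {D2, D3}
V(D1) = x + x^3 - x^4  [12 crossings, <D> = -A^-4 + 1 + A^8, w = +4]
D2 (bracket -A^-12 + 2A^-8 - 2A^-4 + 3 - 2A^4 + 2A^8 - A^12; 12 crossings at w = 0): V = -x^-3 + 2x^-2 - 2x^-1 + 3 - 2x + 2x^2 - x^3
V(D3) = -x^-3 + 2x^-2 - 2x^-1 + 3 - 2x + 2x^2 - x^3  [10 crossings, <D> = -A^-6 + 2A^-2 - 2A^2 + 3A^6 - 2A^10 + 2A^14 - A^18, w = +2]
note: V(x) takes 2 values over 3 diagrams, fixing the grouping


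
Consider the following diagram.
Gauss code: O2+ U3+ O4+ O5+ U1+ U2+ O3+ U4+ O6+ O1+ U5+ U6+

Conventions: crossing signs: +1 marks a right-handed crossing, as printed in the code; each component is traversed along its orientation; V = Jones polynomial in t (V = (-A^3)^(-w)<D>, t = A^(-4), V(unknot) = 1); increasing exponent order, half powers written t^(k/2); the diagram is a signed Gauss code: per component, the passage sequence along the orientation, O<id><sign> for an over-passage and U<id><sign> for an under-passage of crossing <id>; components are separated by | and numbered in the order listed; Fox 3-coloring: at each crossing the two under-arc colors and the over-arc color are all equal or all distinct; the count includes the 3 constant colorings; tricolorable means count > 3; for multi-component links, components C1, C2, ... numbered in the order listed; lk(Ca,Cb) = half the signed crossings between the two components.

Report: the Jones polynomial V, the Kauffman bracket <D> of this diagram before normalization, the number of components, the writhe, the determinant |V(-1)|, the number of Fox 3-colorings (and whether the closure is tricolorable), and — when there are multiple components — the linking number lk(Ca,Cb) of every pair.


V(t) = t^2 + t^4 - t^5 + t^6 - t^7
bracket: -A^-10 + A^-6 - A^-2 + A^2 + A^10, w = +6
1 component, writhe +6, over 6 crossings
det 5, colorings 3 of 3^6 — not tricolorable
observation: w = +6 shifts under R1 moves; the (-A^3)^(-6) factor cancels that in V


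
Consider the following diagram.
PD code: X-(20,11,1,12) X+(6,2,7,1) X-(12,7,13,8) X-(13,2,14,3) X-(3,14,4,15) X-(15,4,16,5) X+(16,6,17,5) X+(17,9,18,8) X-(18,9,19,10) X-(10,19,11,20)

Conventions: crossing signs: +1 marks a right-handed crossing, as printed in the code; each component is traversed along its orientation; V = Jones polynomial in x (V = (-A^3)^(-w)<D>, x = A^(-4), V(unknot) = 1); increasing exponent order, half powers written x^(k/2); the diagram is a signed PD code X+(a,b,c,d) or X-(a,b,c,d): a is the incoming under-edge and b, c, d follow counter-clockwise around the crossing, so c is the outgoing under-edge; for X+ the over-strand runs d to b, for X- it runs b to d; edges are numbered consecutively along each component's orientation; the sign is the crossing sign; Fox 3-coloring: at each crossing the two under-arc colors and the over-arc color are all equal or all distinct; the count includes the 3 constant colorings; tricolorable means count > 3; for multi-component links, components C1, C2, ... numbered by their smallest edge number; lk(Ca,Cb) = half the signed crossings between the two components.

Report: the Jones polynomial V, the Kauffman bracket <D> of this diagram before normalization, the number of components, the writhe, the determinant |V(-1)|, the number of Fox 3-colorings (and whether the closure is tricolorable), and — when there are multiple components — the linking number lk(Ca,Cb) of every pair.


Jones polynomial: V(x) = -x^-6 + x^-5 - x^-4 + 2x^-3 - x^-2 + x^-1
<D> = A^-8 - A^-4 + 2 - A^4 + A^8 - A^12; writhe -4
components 1, writhe -4 (10 crossings)
3-colorings: 3 of 3^10, det 7 — not tricolorable
note: w = -4 shifts under R1 moves; the (-A^3)^(4) factor cancels that in V


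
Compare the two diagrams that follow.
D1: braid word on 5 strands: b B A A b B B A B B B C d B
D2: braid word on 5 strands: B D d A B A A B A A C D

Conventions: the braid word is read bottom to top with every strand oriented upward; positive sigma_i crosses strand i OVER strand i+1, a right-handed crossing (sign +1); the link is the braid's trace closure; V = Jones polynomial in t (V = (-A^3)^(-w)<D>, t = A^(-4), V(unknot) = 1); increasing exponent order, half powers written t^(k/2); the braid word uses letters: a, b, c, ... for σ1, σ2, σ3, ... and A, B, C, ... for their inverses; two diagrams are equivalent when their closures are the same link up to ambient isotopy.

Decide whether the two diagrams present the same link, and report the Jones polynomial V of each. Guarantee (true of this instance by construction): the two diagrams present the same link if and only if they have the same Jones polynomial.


equivalent: no
V(D1) = -t^-10 + t^-9 - t^-8 + t^-7 - t^-6 + t^-5 + t^-3  (w -8, c 14, <D> = A^-12 + A^-4 - 1 + A^4 - A^8 + A^12 - A^16)
V(D2) = -t^-8 + t^-5 + t^-3  (w -10, c 12, <D> = A^-18 + A^-10 - A^2)
why: comparing 2 Jones polynomials yields 2 groups


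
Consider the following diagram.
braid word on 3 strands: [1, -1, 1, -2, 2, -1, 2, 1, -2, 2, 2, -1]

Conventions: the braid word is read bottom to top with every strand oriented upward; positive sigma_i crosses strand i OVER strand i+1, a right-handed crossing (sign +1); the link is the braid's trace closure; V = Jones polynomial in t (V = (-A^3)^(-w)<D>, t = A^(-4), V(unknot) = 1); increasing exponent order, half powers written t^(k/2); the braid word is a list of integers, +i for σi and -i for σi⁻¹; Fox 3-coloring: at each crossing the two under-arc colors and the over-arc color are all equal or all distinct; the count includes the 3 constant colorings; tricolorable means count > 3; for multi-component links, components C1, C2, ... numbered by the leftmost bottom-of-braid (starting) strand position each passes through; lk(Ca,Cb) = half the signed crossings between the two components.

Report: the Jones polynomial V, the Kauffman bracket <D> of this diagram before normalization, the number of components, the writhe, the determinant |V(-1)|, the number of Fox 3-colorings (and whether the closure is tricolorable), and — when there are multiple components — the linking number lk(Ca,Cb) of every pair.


Jones polynomial: V(t) = 1
<D> = A^6; writhe +2
components 1, writhe +2 (12 crossings)
3-colorings: 3 of 3^12, det 1 — not tricolorable
note: |V(-1)| = 1: so not tricolorable, since 3 does not divide 1


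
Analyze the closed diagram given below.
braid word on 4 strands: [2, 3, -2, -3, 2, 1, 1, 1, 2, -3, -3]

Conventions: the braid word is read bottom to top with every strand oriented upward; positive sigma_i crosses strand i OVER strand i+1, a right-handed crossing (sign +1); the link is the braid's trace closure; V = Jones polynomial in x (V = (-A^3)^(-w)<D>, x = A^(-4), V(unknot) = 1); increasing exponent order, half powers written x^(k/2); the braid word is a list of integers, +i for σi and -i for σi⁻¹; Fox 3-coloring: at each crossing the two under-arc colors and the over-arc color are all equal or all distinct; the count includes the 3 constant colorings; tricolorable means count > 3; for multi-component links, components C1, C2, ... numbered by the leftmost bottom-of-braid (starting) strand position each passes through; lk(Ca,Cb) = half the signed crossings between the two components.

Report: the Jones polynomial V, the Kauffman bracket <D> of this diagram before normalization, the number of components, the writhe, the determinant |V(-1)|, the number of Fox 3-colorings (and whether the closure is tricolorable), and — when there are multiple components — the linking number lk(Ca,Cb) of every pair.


V(x) = -x^-2 + x^-1 - 2 + 5x - 3x^2 + 5x^3 - 5x^4 + 2x^5 - 2x^6 + x^7
bracket: -A^-19 + 2A^-15 - 2A^-11 + 5A^-7 - 5A^-3 + 3A - 5A^5 + 2A^9 - A^13 + A^17, w = +3
1 component, writhe +3, over 11 crossings
det 27, colorings 81 of 3^11 — tricolorable
observation: V spans 9 powers of x: at least 9 crossings in any diagram


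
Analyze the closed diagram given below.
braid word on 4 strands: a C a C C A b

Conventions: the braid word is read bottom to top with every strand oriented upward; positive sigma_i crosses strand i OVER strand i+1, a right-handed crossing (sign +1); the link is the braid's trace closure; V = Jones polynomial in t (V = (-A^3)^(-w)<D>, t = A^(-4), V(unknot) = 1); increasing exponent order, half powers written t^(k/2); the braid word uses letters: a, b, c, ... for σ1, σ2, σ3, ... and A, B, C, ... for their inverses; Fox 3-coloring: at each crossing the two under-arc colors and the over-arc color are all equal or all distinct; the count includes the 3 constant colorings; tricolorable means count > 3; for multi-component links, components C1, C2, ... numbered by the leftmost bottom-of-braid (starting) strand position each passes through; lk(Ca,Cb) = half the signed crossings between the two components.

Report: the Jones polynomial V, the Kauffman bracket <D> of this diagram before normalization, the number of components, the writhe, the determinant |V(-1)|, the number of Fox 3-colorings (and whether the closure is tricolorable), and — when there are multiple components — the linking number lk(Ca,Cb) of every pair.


Jones polynomial: V(t) = -t^-4 + t^-3 + t^-1
<D> = -A - A^9 + A^13; writhe -1
components 1, writhe -1 (7 crossings)
3-colorings: 9 of 3^7, det 3 — tricolorable
note: w = -1 (over 7 crossings) is diagram-only; (-A^3)^(1) removes it from V


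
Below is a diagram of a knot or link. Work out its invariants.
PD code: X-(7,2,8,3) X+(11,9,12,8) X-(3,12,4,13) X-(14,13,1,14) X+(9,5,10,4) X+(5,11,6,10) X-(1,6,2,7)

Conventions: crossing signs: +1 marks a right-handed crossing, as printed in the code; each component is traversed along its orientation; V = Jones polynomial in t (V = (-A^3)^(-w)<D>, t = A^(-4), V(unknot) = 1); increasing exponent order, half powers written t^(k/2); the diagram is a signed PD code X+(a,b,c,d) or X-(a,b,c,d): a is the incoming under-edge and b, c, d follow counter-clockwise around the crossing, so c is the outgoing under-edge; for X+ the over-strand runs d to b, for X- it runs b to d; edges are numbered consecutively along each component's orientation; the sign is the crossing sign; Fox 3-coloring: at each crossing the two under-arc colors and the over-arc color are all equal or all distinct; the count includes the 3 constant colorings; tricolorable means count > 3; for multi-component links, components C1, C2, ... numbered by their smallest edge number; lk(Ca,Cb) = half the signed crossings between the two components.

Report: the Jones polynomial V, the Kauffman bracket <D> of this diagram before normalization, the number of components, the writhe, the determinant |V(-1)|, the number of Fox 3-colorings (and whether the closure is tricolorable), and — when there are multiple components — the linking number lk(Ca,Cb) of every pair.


V = -t^-3 + 2t^-2 - 2t^-1 + 3 - 2t + 2t^2 - t^3
<D> = A^-15 - 2A^-11 + 2A^-7 - 3A^-3 + 2A - 2A^5 + A^9 (w = -1)
1 component over 7 crossings, w = -1
3 Fox colorings among 3^7, |V(-1)| = 13: not tricolorable
why: det 13 = |V(-1)|; not divisible by 3, so not tricolorable


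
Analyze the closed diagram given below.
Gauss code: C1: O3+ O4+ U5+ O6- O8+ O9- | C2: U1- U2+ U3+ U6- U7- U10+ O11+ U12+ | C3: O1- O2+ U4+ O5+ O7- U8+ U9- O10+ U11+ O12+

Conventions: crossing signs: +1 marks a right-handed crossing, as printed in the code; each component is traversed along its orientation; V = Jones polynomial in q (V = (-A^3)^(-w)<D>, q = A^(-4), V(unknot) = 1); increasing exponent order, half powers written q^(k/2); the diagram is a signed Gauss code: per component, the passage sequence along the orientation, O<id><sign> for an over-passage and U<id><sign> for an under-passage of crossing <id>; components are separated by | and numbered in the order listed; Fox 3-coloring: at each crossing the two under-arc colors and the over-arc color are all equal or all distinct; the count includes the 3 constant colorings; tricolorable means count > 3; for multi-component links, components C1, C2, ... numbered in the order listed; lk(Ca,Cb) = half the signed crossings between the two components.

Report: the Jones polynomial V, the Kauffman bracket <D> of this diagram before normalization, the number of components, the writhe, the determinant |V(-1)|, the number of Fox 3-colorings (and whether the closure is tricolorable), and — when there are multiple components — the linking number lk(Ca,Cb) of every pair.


V = q + 2q^3 + q^5
<D> = A^-8 + 2 + A^8 (w = +4)
3 components over 12 crossings, w = +4
lk(C1,C2): 0
lk(C1,C3) = +1
linking number lk(C2,C3) = +1
3 Fox colorings among 3^12, |V(-1)| = 4: not tricolorable
why: the span of V is 4, within the link bound 12 + 3 - 1


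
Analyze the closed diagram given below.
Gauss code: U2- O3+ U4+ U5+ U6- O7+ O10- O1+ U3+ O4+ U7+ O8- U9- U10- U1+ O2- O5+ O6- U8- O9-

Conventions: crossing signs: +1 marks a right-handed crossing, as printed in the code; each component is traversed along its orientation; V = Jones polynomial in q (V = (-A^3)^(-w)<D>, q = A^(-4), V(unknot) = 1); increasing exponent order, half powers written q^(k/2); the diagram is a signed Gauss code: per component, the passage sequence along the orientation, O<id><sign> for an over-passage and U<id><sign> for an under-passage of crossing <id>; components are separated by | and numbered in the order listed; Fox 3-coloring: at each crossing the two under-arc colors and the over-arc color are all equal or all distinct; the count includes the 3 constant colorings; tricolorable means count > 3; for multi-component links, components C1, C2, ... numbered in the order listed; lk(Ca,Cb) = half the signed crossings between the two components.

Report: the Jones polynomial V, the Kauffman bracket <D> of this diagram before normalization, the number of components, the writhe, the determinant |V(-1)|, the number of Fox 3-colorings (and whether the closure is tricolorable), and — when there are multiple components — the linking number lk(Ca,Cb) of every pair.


Jones polynomial: V(q) = -q^-3 + q^-2 - q^-1 + 3 - q + q^2 - q^3
<D> = -A^-12 + A^-8 - A^-4 + 3 - A^4 + A^8 - A^12; writhe 0
components 1, writhe 0 (10 crossings)
3-colorings: 27 of 3^10, det 9 — tricolorable
note: palindromic: swapping q for 1/q fixes V


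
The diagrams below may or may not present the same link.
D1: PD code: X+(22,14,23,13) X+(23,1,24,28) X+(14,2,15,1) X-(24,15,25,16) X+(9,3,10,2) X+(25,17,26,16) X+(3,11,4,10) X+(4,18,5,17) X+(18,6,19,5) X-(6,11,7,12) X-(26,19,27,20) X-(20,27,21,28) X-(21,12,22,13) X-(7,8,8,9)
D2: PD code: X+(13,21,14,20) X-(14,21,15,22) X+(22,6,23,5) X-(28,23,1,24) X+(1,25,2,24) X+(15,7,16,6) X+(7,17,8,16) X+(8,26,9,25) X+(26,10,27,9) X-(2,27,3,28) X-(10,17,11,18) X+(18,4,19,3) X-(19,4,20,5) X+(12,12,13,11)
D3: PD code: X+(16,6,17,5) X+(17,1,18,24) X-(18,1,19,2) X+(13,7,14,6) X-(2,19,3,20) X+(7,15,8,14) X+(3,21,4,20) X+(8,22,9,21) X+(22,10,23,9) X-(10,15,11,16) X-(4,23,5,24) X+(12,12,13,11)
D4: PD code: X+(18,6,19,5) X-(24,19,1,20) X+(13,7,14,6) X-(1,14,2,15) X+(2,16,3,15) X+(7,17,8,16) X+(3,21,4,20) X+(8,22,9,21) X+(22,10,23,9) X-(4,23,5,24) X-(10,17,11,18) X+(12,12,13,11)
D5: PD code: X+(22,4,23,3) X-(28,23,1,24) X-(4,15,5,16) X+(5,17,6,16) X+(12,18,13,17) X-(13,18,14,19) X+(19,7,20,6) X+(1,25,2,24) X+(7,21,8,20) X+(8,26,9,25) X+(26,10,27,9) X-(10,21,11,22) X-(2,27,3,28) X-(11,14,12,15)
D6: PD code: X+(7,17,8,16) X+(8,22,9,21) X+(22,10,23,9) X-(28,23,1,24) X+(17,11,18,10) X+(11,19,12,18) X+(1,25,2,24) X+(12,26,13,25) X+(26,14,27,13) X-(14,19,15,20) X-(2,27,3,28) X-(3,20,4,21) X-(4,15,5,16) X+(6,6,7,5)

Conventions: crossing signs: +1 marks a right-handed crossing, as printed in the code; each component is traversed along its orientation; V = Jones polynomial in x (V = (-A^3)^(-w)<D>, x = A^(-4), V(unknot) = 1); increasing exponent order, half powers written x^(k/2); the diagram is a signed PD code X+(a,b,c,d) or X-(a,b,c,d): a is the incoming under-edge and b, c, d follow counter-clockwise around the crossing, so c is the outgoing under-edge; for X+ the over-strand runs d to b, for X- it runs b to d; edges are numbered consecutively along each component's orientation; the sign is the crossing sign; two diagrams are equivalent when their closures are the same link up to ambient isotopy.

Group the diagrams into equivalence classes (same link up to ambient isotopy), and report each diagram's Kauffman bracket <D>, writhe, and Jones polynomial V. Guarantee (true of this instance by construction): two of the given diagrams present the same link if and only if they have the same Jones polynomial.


grouping into links: {D1, D2, D3, D4, D5, D6}
V(D1) = x - x^2 + 2x^3 - x^4 + x^5 - x^6  (w +2, c 14, <D> = -A^-18 + A^-14 - A^-10 + 2A^-6 - A^-2 + A^2)
V(D2) = x - x^2 + 2x^3 - x^4 + x^5 - x^6  [14 crossings, <D> = -A^-12 + A^-8 - A^-4 + 2 - A^4 + A^8, w = +4]
V(D3) = x - x^2 + 2x^3 - x^4 + x^5 - x^6  [12 crossings, <D> = -A^-12 + A^-8 - A^-4 + 2 - A^4 + A^8, w = +4]
V(D4) = x - x^2 + 2x^3 - x^4 + x^5 - x^6  [12 crossings, <D> = -A^-12 + A^-8 - A^-4 + 2 - A^4 + A^8, w = +4]
V(D5) = x - x^2 + 2x^3 - x^4 + x^5 - x^6  (w +2, c 14, <D> = -A^-18 + A^-14 - A^-10 + 2A^-6 - A^-2 + A^2)
D6 (bracket -A^-12 + A^-8 - A^-4 + 2 - A^4 + A^8; 14 crossings at w = +4): V = x - x^2 + 2x^3 - x^4 + x^5 - x^6
why: all 6 diagrams share one V(x), hence one class


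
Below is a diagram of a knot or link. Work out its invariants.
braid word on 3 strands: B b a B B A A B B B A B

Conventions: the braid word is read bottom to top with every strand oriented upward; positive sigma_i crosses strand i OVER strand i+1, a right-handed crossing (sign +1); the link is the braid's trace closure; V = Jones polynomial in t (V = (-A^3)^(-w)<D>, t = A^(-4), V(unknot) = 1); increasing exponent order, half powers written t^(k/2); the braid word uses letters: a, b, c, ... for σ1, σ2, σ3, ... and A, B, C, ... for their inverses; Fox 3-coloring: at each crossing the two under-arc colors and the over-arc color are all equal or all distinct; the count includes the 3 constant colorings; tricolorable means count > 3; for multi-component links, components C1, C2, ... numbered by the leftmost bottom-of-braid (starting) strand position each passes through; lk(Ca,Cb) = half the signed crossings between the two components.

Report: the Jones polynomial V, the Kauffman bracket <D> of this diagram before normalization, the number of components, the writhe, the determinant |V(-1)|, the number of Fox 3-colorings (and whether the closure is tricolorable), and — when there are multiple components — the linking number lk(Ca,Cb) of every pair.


V = -t^-8 + t^-5 + t^-3
<D> = A^-12 + A^-4 - A^8 (w = -8)
1 component over 12 crossings, w = -8
9 Fox colorings among 3^12, |V(-1)| = 3: tricolorable
why: inverse pairs cancel, leaving σ1 σ2⁻¹ σ2⁻¹ σ1⁻¹ σ1⁻¹ σ2⁻¹ σ2⁻¹ σ2⁻¹ σ1⁻¹ σ2⁻¹


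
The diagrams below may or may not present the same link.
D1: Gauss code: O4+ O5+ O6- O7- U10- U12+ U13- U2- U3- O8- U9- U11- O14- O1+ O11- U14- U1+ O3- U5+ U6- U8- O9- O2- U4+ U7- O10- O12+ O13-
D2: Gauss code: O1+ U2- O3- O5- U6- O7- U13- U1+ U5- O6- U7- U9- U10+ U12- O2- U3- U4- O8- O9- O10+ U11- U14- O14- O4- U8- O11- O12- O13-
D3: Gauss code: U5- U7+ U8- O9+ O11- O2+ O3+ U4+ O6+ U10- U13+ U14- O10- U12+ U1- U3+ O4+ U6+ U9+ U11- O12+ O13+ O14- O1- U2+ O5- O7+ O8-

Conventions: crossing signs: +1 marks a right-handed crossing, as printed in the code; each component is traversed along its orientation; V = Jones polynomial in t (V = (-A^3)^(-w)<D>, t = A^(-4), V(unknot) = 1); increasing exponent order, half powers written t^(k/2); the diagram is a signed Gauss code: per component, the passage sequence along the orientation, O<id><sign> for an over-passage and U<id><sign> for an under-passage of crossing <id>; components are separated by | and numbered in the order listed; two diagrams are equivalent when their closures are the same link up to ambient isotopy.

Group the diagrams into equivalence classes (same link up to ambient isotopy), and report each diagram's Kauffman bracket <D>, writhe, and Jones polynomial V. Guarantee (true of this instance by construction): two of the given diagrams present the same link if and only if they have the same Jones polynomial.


equivalence classes: {D1} | {D2} | {D3}
D1 (bracket A^-14 + A^-6 - A^-2; 14 crossings at w = -6): V = -t^-4 + t^-3 + t^-1
D2 (bracket A^-18 + 3A^-10 - 3A^-6 + 3A^-2 - 6A^2 + 4A^6 - 3A^10 + 3A^14 - A^18; 14 crossings at w = -10): V = -t^-12 + 3t^-11 - 3t^-10 + 4t^-9 - 6t^-8 + 3t^-7 - 3t^-6 + 3t^-5 + t^-3
V(D3) = t + t^3 - t^4  [14 crossings, <D> = -A^-10 + A^-6 + A^2, w = +2]
key observation: 3 values of V(t) split the 3 diagrams


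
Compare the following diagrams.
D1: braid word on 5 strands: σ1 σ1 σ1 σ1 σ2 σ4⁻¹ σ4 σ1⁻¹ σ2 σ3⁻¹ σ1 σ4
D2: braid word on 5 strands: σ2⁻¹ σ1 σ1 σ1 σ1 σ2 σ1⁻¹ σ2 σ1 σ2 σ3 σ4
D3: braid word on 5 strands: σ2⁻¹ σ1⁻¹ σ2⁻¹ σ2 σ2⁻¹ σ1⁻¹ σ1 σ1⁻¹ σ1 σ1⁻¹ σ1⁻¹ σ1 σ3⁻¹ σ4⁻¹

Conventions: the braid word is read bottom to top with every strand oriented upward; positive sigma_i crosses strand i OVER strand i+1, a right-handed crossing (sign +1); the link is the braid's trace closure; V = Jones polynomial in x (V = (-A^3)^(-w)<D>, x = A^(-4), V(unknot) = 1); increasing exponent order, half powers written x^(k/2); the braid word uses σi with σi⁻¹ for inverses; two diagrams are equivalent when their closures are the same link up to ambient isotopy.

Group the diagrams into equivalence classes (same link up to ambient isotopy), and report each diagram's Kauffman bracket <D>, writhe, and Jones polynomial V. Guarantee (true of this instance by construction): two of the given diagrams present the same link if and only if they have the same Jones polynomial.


classes: {D1, D2} | {D3}
V(D1) = x^2 - x^3 + 2x^4 - 2x^5 + 3x^6 - 2x^7 + x^8 - x^9  [12 crossings, <D> = -A^-18 + A^-14 - 2A^-10 + 3A^-6 - 2A^-2 + 2A^2 - A^6 + A^10, w = +6]
D2 (bracket -A^-12 + A^-8 - 2A^-4 + 3 - 2A^4 + 2A^8 - A^12 + A^16; 12 crossings at w = +8): V = x^2 - x^3 + 2x^4 - 2x^5 + 3x^6 - 2x^7 + x^8 - x^9
V(D3) = -x^-4 + x^-3 + x^-1  [14 crossings, <D> = A^-14 + A^-6 - A^-2, w = -6]
note: V(x) takes 2 values over 3 diagrams, fixing the grouping


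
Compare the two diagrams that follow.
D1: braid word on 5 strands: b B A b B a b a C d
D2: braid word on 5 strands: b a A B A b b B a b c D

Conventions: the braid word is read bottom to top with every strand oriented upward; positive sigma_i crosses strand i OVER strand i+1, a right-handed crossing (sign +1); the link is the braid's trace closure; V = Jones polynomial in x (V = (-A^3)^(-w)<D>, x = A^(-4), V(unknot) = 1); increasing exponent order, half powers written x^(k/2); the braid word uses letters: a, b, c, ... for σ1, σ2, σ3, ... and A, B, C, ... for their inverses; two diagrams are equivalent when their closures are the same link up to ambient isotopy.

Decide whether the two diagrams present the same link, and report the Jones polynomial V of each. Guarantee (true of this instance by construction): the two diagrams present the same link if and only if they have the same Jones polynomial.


equivalent: yes
V(D1) = 1  (w +2, c 10, <D> = A^6)
D2 (bracket A^6; 12 crossings at w = +2): V = 1
why: one V(x) for all 2 diagrams — one class (guaranteed)


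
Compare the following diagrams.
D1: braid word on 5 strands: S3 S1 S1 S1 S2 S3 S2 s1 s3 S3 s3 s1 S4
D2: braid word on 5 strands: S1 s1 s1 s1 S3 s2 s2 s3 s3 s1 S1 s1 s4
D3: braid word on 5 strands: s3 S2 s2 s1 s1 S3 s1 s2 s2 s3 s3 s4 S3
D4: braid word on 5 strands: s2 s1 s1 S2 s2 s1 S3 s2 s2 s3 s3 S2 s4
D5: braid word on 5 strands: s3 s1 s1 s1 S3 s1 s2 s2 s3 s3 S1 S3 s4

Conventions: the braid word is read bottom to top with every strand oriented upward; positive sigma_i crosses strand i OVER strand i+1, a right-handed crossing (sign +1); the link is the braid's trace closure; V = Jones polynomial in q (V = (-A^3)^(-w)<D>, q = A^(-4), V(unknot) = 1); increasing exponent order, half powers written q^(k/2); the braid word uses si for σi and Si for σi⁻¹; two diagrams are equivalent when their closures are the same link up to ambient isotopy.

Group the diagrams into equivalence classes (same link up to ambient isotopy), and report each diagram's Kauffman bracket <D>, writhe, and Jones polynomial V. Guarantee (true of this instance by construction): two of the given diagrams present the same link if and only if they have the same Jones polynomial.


equivalence classes: {D1} | {D2, D3, D4, D5}
D1 (bracket A^-13 + A^-5; 13 crossings at w = -5): V = -q^(-5/2) - q^(-1/2)
D2 (bracket -A^-5 + A^-1 - A^3 + 2A^7 + A^15; 13 crossings at w = +7): V = -q^(3/2) - 2q^(7/2) + q^(9/2) - q^(11/2) + q^(13/2)
V(D3) = -q^(3/2) - 2q^(7/2) + q^(9/2) - q^(11/2) + q^(13/2)  (w +7, c 13, <D> = -A^-5 + A^-1 - A^3 + 2A^7 + A^15)
V(D4) = -q^(3/2) - 2q^(7/2) + q^(9/2) - q^(11/2) + q^(13/2)  (w +7, c 13, <D> = -A^-5 + A^-1 - A^3 + 2A^7 + A^15)
V(D5) = -q^(3/2) - 2q^(7/2) + q^(9/2) - q^(11/2) + q^(13/2)  [13 crossings, <D> = -A^-5 + A^-1 - A^3 + 2A^7 + A^15, w = +7]
observation: 2 values of V(q) split the 5 diagrams
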